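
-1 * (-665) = 665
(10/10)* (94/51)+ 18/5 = 1388/255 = 5.44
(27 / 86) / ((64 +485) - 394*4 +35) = -27 / 85312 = -0.00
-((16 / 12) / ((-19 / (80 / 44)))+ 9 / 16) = -4363 / 10032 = -0.43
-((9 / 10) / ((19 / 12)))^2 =-2916 / 9025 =-0.32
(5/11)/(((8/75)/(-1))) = -375/88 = -4.26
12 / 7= 1.71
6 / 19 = 0.32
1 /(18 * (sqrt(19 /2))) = sqrt(38) /342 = 0.02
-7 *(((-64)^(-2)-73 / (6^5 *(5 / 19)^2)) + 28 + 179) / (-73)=36032187037 / 1816473600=19.84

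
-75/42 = -25/14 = -1.79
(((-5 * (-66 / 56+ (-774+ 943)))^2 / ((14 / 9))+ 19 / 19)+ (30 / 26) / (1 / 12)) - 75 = 64577174693 / 142688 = 452576.07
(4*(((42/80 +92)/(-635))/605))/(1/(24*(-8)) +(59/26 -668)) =0.00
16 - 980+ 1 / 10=-9639 / 10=-963.90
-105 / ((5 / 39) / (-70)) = 57330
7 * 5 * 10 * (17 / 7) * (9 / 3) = 2550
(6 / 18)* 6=2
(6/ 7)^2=36/ 49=0.73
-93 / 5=-18.60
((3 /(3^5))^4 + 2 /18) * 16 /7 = 76527520 /301327047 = 0.25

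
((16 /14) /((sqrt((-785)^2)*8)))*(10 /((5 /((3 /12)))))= 1 /10990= 0.00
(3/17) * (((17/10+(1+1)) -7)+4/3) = -59/170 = -0.35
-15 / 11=-1.36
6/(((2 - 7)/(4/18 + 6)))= -112/15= -7.47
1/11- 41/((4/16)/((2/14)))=-1797/77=-23.34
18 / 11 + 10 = 128 / 11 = 11.64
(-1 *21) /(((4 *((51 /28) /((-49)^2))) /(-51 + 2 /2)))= 5882450 /17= 346026.47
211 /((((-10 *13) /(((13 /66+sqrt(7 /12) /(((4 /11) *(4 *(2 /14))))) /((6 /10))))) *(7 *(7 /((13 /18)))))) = -2321 *sqrt(21) /72576 - 2743 /349272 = -0.15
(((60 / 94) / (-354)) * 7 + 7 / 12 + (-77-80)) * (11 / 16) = -57258751 / 532416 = -107.55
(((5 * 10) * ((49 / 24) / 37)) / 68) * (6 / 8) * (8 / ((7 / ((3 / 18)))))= 175 / 30192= 0.01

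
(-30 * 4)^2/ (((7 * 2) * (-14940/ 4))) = -160/ 581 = -0.28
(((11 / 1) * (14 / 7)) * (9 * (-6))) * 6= -7128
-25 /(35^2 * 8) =-1 /392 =-0.00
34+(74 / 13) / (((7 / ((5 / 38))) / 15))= 61561 / 1729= 35.60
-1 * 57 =-57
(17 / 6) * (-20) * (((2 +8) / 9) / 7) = -1700 / 189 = -8.99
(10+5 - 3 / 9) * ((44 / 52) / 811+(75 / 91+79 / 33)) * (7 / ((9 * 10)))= 3136018 / 853983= 3.67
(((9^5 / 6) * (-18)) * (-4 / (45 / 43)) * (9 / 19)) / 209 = 30469284 / 19855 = 1534.59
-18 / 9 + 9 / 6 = -1 / 2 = -0.50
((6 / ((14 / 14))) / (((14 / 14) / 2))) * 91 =1092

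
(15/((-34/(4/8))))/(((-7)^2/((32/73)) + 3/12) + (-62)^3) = 120/129589487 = 0.00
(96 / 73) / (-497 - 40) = -32 / 13067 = -0.00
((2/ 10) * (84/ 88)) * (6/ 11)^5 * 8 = 0.07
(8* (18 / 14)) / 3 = 3.43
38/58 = 19/29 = 0.66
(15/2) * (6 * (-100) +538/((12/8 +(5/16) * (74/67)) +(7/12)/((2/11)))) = -15039360/4063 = -3701.54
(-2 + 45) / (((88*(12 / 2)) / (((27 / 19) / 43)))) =9 / 3344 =0.00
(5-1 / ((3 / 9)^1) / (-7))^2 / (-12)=-361 / 147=-2.46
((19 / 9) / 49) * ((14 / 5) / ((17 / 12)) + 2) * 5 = 6422 / 7497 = 0.86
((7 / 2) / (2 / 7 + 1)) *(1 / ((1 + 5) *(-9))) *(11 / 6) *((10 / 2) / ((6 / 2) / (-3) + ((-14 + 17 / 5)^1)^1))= 13475 / 338256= 0.04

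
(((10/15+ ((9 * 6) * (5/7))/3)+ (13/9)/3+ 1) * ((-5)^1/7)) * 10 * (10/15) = -283600/3969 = -71.45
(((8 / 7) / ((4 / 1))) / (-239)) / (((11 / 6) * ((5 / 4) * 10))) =-24 / 460075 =-0.00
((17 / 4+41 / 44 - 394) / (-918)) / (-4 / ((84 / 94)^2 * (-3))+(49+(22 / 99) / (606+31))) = 57967 / 6934708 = 0.01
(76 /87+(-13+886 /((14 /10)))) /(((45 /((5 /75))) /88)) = 1330648 /16443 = 80.92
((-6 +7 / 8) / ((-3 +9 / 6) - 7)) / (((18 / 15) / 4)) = 205 / 102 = 2.01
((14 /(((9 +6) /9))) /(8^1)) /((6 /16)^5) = 141.59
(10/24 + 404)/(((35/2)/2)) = 4853/105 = 46.22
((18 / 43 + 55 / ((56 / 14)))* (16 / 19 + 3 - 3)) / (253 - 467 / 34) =331432 / 6646295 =0.05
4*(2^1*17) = 136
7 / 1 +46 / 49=389 / 49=7.94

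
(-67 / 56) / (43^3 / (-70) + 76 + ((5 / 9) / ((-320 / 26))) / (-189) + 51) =4860 / 4097893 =0.00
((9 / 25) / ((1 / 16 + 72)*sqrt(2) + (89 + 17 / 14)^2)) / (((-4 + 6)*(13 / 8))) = 90044099712 / 6614829389180675 - 797285664*sqrt(2) / 6614829389180675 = 0.00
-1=-1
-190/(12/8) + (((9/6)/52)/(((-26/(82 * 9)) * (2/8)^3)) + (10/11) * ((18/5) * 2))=-962164/5577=-172.52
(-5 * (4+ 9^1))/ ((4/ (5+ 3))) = -130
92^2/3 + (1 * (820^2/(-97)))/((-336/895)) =43359431/2037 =21285.93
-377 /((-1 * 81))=377 /81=4.65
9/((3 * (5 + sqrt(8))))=15/17 - 6 * sqrt(2)/17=0.38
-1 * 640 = -640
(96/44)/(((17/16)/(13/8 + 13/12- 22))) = -7408/187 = -39.61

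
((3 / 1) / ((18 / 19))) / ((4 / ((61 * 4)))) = 1159 / 6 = 193.17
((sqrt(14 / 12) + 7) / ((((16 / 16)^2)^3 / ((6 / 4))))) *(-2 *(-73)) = 73 *sqrt(42) / 2 + 1533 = 1769.55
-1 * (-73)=73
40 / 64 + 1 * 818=6549 / 8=818.62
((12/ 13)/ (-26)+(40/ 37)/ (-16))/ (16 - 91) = 1289/ 937950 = 0.00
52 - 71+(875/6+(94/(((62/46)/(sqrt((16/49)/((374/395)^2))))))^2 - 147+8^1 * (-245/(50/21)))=45853846159459/49399657230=928.22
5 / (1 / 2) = 10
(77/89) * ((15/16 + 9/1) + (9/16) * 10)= 19173/1424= 13.46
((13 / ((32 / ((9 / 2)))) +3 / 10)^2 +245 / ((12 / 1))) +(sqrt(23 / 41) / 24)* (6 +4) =5* sqrt(943) / 492 +7663283 / 307200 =25.26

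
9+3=12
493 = 493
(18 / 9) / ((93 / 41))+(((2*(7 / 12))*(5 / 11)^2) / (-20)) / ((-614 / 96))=3052564 / 3454671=0.88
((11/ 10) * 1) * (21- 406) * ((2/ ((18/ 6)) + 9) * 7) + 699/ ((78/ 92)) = -2170925/ 78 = -27832.37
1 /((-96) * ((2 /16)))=-0.08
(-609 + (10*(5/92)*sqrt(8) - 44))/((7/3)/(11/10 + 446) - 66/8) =35034756/442349 - 1341300*sqrt(2)/10174027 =79.02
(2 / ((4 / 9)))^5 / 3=19683 / 32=615.09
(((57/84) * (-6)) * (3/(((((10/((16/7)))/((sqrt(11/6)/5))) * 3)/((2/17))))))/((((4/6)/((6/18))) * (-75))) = 38 * sqrt(66)/1561875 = 0.00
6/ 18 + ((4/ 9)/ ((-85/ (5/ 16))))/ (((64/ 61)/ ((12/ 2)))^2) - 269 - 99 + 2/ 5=-383658503/ 1044480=-367.32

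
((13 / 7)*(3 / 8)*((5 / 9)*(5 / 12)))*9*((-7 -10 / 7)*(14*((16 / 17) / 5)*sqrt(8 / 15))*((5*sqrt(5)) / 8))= -19175*sqrt(6) / 1428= -32.89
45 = 45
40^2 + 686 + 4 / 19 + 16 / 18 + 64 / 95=1956046 / 855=2287.77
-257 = -257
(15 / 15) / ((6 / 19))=19 / 6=3.17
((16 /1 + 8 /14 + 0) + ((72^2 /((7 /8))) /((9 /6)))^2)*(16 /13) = 12230603456 /637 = 19200319.40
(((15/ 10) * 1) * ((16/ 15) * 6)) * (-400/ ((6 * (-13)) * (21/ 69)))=14720/ 91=161.76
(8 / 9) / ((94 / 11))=44 / 423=0.10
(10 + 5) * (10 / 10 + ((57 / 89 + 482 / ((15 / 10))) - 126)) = 262960 / 89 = 2954.61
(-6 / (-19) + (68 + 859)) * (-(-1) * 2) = 35238 / 19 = 1854.63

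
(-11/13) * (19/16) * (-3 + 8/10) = 2299/1040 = 2.21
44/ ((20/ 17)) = 187/ 5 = 37.40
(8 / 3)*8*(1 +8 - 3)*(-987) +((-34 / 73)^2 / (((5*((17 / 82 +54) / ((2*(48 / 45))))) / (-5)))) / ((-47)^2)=-126336.00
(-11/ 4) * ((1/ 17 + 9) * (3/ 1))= -2541/ 34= -74.74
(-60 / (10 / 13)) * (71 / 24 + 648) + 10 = -203059 / 4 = -50764.75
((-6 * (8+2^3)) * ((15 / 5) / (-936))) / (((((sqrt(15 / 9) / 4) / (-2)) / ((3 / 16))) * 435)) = -2 * sqrt(15) / 9425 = -0.00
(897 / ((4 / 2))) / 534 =299 / 356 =0.84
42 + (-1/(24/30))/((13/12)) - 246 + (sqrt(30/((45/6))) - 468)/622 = -832466/4043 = -205.90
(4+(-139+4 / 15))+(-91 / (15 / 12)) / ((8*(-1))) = -3769 / 30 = -125.63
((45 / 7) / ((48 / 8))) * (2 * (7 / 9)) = 5 / 3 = 1.67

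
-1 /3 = -0.33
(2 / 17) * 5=10 / 17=0.59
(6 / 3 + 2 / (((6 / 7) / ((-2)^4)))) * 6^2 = 1416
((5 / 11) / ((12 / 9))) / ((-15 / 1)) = -1 / 44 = -0.02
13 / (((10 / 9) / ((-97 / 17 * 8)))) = -45396 / 85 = -534.07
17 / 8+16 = 145 / 8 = 18.12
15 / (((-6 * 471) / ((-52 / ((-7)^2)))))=130 / 23079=0.01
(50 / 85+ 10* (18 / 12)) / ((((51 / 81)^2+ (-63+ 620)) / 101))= 19511685 / 6907814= 2.82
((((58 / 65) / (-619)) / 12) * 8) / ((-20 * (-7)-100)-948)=29 / 27400035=0.00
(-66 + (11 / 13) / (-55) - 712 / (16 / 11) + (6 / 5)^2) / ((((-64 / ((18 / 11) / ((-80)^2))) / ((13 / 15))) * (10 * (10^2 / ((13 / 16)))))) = 14045811 / 9011200000000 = 0.00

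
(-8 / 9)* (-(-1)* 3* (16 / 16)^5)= -8 / 3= -2.67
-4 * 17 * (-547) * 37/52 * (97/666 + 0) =902003/234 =3854.71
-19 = -19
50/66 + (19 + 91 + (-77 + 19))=1741/33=52.76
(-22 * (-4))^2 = 7744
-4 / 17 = -0.24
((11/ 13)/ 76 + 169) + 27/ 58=4855845/ 28652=169.48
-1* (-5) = 5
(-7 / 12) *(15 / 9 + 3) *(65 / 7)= -455 / 18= -25.28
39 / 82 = 0.48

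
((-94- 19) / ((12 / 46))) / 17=-2599 / 102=-25.48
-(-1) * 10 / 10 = 1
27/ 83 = 0.33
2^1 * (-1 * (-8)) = 16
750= 750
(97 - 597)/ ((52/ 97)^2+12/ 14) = -16465750/ 37691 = -436.86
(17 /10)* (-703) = -11951 /10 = -1195.10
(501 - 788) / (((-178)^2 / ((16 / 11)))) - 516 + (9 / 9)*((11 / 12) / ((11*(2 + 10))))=-6474260005 / 12546864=-516.01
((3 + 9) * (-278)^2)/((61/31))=28749648/61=471305.70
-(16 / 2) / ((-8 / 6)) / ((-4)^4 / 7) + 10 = 10.16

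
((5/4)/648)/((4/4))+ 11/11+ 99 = 259205/2592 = 100.00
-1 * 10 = -10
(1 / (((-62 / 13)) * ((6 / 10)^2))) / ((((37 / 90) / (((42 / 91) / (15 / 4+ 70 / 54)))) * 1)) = -16200 / 125023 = -0.13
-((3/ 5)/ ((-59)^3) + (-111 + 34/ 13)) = 1446895094/ 13349635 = 108.38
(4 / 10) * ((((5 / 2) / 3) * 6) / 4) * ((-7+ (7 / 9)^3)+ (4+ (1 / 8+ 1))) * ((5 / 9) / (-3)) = 40955 / 314928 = 0.13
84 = 84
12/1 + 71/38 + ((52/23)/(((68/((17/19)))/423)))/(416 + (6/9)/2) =15172123/1091626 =13.90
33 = 33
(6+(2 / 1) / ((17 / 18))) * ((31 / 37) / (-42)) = -713 / 4403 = -0.16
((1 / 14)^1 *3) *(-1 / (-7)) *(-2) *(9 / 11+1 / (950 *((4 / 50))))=-2085 / 40964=-0.05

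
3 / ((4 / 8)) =6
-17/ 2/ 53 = -17/ 106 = -0.16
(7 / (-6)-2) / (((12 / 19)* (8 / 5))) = -1805 / 576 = -3.13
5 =5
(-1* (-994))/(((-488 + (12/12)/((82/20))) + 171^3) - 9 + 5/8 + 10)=326032/1639909757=0.00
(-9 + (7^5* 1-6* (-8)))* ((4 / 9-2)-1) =-387458 / 9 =-43050.89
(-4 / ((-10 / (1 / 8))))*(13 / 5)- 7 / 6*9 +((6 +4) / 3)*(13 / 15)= -6733 / 900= -7.48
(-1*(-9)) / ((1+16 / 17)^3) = 4913 / 3993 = 1.23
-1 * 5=-5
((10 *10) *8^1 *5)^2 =16000000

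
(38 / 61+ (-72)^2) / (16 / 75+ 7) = 23719650 / 33001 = 718.76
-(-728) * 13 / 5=9464 / 5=1892.80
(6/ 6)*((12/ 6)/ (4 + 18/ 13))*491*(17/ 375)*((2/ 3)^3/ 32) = 108511/ 1417500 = 0.08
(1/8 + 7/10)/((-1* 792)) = -1/960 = -0.00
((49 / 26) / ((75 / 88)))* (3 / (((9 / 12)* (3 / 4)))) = 34496 / 2925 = 11.79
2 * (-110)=-220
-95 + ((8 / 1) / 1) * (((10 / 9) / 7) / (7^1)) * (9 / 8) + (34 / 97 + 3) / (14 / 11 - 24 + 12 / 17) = -1858404645 / 19572854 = -94.95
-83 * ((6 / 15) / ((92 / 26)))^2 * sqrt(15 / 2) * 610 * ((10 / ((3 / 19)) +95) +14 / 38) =-7740182762 * sqrt(30) / 150765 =-281197.41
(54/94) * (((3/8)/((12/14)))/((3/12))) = 189/188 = 1.01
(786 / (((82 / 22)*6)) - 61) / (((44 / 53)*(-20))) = 2809 / 1804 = 1.56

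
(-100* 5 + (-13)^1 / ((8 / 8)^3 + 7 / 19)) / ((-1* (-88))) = -1019 / 176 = -5.79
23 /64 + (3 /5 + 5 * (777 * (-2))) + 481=-2332173 /320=-7288.04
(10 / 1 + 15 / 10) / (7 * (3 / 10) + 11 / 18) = 1035 / 244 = 4.24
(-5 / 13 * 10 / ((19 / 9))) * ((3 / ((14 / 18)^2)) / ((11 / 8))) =-874800 / 133133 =-6.57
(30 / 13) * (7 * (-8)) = -1680 / 13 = -129.23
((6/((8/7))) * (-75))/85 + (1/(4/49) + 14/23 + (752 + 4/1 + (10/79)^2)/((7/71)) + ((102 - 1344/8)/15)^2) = 7695.75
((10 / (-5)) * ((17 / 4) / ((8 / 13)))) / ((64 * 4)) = -0.05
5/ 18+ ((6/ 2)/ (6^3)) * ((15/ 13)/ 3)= 265/ 936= 0.28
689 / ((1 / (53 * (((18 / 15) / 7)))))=6260.06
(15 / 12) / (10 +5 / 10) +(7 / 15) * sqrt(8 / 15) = 5 / 42 +14 * sqrt(30) / 225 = 0.46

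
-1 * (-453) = 453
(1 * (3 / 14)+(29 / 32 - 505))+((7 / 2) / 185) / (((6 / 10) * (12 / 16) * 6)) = -112754563 / 223776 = -503.87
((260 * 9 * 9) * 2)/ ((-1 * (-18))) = 2340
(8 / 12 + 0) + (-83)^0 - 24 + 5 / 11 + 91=2281 / 33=69.12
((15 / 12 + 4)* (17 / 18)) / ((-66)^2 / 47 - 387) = -5593 / 331992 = -0.02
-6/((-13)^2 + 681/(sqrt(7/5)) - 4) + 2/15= 48449/354705 - 227* sqrt(35)/118235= 0.13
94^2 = 8836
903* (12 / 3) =3612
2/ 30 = 1/ 15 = 0.07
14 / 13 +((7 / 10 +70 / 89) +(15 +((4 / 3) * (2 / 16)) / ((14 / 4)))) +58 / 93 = 137345149 / 7532070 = 18.23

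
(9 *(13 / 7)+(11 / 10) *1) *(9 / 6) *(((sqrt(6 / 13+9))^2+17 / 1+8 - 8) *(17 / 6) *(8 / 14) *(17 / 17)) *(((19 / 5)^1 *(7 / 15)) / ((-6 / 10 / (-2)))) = 138556664 / 20475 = 6767.11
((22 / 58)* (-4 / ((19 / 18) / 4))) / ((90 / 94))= -16544 / 2755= -6.01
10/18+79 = 716/9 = 79.56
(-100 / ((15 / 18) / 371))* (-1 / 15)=2968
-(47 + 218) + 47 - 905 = -1123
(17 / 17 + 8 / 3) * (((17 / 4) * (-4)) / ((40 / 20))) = -187 / 6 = -31.17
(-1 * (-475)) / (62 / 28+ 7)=6650 / 129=51.55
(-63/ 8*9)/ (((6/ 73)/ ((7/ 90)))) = -10731/ 160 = -67.07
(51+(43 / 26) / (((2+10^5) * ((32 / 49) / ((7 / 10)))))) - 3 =48.00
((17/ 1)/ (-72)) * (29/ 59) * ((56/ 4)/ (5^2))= -3451/ 53100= -0.06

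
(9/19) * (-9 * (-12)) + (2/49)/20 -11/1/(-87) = 41540423/809970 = 51.29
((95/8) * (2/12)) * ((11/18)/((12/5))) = 5225/10368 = 0.50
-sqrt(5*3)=-sqrt(15)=-3.87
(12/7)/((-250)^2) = 0.00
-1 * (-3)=3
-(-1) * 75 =75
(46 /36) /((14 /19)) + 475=120137 /252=476.73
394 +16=410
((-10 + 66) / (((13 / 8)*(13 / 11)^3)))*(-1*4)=-2385152 / 28561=-83.51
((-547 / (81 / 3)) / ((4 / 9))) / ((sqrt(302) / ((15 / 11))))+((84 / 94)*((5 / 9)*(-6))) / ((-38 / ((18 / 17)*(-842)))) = -1060920 / 15181 - 2735*sqrt(302) / 13288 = -73.46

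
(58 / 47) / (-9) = -58 / 423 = -0.14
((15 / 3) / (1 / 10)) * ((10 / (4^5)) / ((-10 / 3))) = -75 / 512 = -0.15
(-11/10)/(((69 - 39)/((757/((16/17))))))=-141559/4800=-29.49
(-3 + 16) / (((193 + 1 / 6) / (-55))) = -4290 / 1159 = -3.70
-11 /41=-0.27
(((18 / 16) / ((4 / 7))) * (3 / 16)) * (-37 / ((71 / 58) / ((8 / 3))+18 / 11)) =-743589 / 114080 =-6.52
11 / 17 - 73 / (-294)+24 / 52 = 88163 / 64974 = 1.36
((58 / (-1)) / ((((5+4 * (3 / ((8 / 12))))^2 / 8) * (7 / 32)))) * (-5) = 74240 / 3703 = 20.05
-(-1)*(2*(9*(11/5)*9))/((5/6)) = 10692/25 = 427.68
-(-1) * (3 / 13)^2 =9 / 169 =0.05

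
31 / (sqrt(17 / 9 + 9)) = 93*sqrt(2) / 14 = 9.39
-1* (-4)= 4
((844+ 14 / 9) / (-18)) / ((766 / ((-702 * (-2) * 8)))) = -791440 / 1149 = -688.81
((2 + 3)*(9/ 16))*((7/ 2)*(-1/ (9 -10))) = 9.84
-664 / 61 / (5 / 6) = -3984 / 305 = -13.06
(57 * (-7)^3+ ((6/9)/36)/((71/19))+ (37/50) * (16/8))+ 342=-1841040317/95850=-19207.52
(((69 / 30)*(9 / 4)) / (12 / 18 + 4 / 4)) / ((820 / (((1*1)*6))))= 1863 / 82000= 0.02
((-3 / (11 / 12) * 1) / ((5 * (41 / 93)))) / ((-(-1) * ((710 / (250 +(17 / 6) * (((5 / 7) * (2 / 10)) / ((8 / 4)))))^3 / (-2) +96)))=-2590099070123727 / 147542628706630520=-0.02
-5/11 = -0.45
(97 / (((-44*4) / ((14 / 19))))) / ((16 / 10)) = -3395 / 13376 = -0.25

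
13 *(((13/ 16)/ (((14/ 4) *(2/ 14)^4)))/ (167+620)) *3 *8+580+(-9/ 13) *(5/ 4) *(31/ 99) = 360444507/ 450164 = 800.70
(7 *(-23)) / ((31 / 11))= -1771 / 31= -57.13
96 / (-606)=-16 / 101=-0.16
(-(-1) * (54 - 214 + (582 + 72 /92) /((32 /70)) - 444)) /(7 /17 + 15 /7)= 7344323 /27968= 262.60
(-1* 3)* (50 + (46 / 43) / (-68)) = -219231 / 1462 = -149.95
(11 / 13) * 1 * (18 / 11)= 18 / 13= 1.38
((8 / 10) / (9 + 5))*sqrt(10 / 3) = 2*sqrt(30) / 105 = 0.10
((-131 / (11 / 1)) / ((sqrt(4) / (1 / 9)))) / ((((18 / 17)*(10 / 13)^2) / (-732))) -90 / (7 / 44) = 43095001 / 207900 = 207.29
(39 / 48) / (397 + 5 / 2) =13 / 6392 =0.00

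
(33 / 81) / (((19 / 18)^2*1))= 132 / 361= 0.37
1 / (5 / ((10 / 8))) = 1 / 4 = 0.25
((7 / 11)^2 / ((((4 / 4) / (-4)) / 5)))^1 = -8.10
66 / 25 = 2.64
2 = 2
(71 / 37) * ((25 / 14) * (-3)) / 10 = -1065 / 1036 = -1.03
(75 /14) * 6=225 /7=32.14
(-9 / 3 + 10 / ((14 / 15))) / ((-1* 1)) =-54 / 7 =-7.71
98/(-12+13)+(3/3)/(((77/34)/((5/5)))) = 7580/77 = 98.44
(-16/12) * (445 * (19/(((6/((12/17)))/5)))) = -338200/51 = -6631.37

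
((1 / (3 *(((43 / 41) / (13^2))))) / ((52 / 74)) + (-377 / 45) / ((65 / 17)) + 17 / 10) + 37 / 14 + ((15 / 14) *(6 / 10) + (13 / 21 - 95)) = -1025923 / 67725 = -15.15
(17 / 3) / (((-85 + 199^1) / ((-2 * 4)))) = -68 / 171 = -0.40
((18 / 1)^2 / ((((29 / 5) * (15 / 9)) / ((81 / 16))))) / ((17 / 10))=98415 / 986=99.81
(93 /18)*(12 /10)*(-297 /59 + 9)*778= 5643612 /295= 19130.89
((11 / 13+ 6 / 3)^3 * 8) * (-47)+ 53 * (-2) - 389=-20133043 / 2197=-9163.88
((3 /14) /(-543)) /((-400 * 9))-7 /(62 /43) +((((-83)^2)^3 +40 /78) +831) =1201939790433675560803 /3676327200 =326940374195.66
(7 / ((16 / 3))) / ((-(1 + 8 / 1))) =-7 / 48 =-0.15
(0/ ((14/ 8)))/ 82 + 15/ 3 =5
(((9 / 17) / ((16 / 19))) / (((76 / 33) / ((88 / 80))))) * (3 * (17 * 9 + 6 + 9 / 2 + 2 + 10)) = 3440151 / 21760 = 158.10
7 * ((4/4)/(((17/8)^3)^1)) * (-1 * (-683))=2447872/4913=498.24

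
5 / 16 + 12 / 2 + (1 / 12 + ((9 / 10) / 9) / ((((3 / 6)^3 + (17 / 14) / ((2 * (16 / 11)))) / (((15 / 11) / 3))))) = 277121 / 42768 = 6.48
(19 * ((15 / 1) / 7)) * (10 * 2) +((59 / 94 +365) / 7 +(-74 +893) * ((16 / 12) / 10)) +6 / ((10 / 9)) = 981.12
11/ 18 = 0.61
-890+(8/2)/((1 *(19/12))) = -16862/19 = -887.47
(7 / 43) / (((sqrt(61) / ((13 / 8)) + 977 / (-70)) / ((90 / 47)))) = -2427161100 / 95785834607 - 107016000*sqrt(61) / 95785834607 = -0.03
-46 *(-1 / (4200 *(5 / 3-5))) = -23 / 7000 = -0.00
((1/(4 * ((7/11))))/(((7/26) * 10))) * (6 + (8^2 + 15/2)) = 4433/392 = 11.31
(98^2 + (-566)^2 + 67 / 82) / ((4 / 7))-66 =189375861 / 328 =577365.43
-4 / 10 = -2 / 5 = -0.40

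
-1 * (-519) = 519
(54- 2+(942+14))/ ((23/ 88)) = 88704/ 23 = 3856.70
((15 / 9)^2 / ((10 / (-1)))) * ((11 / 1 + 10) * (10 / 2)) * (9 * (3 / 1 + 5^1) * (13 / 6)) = -4550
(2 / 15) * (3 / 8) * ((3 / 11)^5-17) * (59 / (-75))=40379954 / 60394125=0.67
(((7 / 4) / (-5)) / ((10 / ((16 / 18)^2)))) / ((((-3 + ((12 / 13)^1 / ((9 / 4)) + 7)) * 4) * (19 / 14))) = -637 / 551475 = -0.00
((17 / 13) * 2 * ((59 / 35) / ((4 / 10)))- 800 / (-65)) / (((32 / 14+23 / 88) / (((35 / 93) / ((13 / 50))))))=326942000 / 24659973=13.26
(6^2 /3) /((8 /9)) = 27 /2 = 13.50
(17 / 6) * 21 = 119 / 2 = 59.50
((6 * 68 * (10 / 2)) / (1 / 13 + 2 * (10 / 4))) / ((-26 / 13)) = -2210 / 11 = -200.91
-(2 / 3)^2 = -4 / 9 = -0.44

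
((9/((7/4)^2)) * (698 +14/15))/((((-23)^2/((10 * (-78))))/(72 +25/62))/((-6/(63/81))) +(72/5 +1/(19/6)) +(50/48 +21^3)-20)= 361567856153088/1629470830368143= 0.22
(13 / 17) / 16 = 13 / 272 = 0.05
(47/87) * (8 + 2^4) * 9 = 3384/29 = 116.69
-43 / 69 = -0.62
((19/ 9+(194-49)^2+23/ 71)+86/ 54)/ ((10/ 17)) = 342657491/ 9585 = 35749.35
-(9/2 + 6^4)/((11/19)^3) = -17840259/2662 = -6701.83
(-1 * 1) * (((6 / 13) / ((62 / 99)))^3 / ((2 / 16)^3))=-13413413376 / 65450827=-204.94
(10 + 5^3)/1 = 135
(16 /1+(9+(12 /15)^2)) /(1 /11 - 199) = -7051 /54700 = -0.13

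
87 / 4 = 21.75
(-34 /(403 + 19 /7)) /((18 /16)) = -238 /3195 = -0.07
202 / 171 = 1.18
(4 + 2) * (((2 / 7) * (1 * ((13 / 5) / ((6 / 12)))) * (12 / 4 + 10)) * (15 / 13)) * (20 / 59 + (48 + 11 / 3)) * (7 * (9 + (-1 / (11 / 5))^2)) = 3199363440 / 7139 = 448152.88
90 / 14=45 / 7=6.43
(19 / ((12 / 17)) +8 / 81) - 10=5513 / 324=17.02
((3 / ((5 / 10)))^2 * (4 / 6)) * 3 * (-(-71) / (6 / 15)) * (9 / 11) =115020 / 11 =10456.36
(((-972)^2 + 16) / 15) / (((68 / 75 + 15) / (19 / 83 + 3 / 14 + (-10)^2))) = 275680830000 / 693133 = 397731.50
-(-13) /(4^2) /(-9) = -13 /144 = -0.09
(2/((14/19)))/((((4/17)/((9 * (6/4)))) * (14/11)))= 95931/784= 122.36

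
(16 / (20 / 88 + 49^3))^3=43614208 / 17339448478489661187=0.00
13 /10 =1.30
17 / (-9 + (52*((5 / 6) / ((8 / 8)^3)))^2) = 153 / 16819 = 0.01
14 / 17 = 0.82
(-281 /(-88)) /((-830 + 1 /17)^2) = 81209 /17517621528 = 0.00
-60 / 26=-30 / 13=-2.31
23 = 23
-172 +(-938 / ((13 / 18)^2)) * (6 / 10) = -1057076 / 845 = -1250.98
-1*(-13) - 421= -408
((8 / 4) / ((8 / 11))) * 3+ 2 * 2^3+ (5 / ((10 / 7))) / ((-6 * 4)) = 1157 / 48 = 24.10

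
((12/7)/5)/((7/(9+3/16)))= 9/20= 0.45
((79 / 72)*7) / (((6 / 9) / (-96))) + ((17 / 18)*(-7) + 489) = -11225 / 18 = -623.61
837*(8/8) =837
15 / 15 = 1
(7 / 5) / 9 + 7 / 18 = 49 / 90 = 0.54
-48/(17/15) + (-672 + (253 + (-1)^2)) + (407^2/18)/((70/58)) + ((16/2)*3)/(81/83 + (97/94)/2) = 1790315070143/249318090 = 7180.85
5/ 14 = 0.36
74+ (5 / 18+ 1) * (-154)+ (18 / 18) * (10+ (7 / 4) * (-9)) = -128.53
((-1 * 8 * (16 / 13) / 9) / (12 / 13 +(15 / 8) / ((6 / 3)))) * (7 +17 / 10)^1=-29696 / 5805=-5.12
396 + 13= 409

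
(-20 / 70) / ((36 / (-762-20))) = 391 / 63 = 6.21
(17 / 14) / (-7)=-0.17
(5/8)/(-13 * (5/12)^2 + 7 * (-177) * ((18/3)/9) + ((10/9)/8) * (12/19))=-1710/2265871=-0.00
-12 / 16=-3 / 4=-0.75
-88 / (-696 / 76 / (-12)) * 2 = -230.62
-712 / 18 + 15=-221 / 9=-24.56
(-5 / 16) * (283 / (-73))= 1415 / 1168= 1.21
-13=-13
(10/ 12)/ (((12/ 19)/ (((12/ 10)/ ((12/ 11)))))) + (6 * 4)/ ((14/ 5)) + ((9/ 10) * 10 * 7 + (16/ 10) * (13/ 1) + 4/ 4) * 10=864887/ 1008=858.02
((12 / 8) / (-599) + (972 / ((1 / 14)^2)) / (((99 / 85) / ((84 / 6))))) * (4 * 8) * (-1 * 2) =-965680772064 / 6589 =-146559534.39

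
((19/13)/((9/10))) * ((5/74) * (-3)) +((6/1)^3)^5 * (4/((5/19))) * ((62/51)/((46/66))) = 35166816377942955151/2821065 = 12465794435060.15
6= 6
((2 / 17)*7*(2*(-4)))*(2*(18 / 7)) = -576 / 17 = -33.88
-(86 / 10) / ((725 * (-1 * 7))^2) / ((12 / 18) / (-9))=1161 / 257556250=0.00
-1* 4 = -4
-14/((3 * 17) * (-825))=14/42075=0.00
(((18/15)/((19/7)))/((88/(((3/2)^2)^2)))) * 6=5103/33440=0.15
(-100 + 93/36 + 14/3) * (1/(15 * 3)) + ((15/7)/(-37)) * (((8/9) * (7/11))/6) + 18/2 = 6.93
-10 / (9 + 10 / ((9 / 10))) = -90 / 181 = -0.50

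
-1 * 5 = -5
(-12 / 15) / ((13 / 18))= -72 / 65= -1.11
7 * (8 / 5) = 11.20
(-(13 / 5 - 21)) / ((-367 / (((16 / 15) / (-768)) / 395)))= 23 / 130468500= 0.00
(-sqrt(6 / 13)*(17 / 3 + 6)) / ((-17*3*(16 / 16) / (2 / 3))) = 70*sqrt(78) / 5967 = 0.10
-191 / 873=-0.22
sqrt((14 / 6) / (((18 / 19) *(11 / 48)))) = 2 *sqrt(2926) / 33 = 3.28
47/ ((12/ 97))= 4559/ 12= 379.92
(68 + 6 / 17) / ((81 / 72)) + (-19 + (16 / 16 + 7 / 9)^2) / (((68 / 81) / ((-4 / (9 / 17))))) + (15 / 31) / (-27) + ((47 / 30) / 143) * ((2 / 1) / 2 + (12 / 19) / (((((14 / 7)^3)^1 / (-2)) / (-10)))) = 203.32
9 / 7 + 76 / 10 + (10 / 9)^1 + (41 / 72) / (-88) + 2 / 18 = 2240101 / 221760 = 10.10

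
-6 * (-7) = 42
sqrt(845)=13 * sqrt(5)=29.07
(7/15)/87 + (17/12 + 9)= 54403/5220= 10.42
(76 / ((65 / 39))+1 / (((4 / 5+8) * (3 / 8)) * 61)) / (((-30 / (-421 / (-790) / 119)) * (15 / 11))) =-96622447 / 19354308750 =-0.00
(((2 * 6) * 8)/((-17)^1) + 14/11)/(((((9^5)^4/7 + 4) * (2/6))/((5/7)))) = -12270/2273483440843645691023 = -0.00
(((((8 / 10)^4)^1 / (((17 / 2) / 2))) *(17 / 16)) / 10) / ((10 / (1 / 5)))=16 / 78125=0.00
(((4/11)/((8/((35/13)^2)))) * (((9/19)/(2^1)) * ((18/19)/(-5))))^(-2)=1801495471204/393824025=4574.37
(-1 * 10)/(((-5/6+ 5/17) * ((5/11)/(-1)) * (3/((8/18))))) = -272/45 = -6.04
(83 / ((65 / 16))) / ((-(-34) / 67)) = 40.26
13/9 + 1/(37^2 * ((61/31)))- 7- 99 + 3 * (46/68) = -102.53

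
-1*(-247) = 247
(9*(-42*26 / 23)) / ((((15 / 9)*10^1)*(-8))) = 7371 / 2300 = 3.20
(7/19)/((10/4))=14/95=0.15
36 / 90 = 2 / 5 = 0.40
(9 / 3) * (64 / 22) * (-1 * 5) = -480 / 11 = -43.64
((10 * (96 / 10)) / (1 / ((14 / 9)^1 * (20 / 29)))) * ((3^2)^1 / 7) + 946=1078.41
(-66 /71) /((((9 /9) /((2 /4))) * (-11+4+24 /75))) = 0.07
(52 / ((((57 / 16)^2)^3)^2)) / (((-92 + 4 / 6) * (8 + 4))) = -1829587348619264 / 161145742264771234516137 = -0.00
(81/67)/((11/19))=1539/737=2.09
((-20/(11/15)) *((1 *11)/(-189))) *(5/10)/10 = 0.08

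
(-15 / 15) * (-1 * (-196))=-196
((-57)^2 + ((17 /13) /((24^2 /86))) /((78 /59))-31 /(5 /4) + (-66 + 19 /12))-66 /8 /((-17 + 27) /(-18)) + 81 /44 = 51022139023 /16061760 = 3176.62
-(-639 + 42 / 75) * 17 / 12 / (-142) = -271337 / 42600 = -6.37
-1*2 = -2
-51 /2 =-25.50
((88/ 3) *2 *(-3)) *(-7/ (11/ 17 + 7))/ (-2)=-80.55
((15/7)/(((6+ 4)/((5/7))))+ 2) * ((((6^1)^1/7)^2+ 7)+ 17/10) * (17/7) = 16582701/336140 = 49.33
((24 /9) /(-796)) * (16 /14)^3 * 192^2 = -12582912 /68257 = -184.35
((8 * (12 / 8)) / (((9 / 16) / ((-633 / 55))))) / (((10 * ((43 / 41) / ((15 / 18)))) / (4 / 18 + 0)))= -276832 / 63855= -4.34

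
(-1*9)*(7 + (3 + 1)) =-99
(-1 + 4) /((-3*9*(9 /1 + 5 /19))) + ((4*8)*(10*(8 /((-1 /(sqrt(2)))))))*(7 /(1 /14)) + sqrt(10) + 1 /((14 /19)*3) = -250880*sqrt(2) + 4883 /11088 + sqrt(10) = -354794.30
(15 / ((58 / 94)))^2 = 497025 / 841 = 590.99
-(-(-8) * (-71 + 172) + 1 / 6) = -808.17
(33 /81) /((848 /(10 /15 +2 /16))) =209 /549504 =0.00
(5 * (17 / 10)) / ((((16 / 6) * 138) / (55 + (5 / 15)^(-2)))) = 34 / 23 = 1.48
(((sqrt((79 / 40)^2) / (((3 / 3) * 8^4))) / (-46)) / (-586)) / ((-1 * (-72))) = 79 / 317985914880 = 0.00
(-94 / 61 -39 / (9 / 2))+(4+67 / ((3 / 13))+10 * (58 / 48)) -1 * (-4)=73251 / 244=300.21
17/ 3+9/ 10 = 197/ 30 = 6.57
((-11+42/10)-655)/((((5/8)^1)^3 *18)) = -282368/1875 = -150.60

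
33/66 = 1/2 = 0.50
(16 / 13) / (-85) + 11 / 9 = 12011 / 9945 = 1.21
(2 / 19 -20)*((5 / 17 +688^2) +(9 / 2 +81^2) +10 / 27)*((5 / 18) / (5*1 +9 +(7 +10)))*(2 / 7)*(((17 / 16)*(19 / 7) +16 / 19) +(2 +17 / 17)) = -164408.76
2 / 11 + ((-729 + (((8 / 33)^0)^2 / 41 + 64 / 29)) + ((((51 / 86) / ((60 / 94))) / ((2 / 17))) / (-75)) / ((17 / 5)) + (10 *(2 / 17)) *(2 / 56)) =-29175759079399 / 40155145800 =-726.58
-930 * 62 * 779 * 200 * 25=-224585700000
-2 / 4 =-1 / 2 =-0.50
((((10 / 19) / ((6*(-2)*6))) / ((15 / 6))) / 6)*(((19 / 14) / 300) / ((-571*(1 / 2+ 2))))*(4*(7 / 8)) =1 / 185004000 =0.00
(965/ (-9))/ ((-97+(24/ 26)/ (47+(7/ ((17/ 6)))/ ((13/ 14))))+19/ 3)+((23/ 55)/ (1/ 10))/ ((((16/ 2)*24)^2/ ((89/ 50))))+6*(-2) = -81820979363491/ 7564139827200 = -10.82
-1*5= -5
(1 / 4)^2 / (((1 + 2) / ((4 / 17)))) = 1 / 204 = 0.00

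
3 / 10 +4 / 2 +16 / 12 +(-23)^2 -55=14329 / 30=477.63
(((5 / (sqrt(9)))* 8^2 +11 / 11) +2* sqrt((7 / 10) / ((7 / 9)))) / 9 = sqrt(10) / 15 +323 / 27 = 12.17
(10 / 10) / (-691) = -1 / 691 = -0.00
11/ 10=1.10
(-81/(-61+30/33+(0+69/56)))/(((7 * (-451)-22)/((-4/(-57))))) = -6048/199087187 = -0.00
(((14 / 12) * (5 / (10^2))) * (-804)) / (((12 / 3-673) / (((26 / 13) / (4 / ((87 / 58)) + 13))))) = 469 / 52405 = 0.01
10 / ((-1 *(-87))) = 0.11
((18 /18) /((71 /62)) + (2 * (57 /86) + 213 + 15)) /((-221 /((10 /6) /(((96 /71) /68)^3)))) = -5119345533265 /23182848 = -220824.70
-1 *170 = -170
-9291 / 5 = -1858.20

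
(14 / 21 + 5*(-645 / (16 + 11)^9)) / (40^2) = 1694577217811 / 4066985325326400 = 0.00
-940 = -940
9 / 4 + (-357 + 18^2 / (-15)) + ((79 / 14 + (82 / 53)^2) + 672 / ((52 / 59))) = 2015035017 / 5112380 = 394.15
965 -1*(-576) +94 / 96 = 74015 / 48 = 1541.98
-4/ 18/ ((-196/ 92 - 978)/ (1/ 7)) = 46/ 1420209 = 0.00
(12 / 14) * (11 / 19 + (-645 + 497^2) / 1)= 28085562 / 133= 211169.64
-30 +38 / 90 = -1331 / 45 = -29.58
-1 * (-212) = 212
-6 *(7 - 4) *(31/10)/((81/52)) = -1612/45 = -35.82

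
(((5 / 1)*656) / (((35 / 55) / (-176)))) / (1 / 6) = -38100480 / 7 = -5442925.71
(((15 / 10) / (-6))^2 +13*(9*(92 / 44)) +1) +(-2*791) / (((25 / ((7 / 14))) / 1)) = 941859 / 4400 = 214.06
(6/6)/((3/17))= 17/3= 5.67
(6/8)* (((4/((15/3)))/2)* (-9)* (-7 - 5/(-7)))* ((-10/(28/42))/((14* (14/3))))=-2673/686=-3.90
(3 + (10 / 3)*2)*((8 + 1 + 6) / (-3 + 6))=145 / 3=48.33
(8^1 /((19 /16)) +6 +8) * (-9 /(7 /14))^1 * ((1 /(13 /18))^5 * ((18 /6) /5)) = -40202448768 /35272835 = -1139.76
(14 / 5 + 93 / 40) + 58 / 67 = 3211 / 536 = 5.99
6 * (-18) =-108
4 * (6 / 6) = 4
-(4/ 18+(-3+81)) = -704/ 9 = -78.22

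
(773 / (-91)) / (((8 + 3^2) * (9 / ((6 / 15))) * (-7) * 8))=773 / 1949220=0.00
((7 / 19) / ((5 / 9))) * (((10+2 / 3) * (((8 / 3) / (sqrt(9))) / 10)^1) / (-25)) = -0.03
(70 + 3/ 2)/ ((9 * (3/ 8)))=572/ 27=21.19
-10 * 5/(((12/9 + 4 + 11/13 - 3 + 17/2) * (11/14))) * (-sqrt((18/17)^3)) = 5.94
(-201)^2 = 40401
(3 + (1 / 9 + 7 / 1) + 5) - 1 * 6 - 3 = 6.11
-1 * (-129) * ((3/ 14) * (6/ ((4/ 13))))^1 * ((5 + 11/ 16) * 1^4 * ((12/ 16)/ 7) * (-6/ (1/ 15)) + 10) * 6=-9282195/ 64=-145034.30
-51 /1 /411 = -17 /137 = -0.12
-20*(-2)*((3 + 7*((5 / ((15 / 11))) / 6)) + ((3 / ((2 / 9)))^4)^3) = 6754258588366301885 / 4608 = 1465767922822548.15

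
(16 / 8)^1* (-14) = -28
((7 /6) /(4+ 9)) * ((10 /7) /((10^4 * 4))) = 1 /312000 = 0.00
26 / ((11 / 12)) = 312 / 11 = 28.36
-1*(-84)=84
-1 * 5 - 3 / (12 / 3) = -23 / 4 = -5.75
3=3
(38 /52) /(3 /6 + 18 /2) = 1 /13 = 0.08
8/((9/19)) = 152/9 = 16.89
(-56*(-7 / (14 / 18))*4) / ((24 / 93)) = 7812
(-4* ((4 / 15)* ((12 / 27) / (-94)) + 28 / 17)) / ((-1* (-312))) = -88762 / 4206735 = -0.02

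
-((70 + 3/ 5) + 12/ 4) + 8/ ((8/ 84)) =52/ 5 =10.40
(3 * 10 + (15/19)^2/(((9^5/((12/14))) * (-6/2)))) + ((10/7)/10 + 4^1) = 80868067/2368521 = 34.14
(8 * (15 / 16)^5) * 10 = 3796875 / 65536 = 57.94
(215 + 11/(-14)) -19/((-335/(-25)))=199603/938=212.80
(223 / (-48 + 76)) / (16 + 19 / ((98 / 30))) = 0.37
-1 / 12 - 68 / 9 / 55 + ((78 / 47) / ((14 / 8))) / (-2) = -452653 / 651420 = -0.69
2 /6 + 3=10 /3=3.33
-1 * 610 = -610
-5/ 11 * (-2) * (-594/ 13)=-540/ 13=-41.54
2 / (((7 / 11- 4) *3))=-22 / 111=-0.20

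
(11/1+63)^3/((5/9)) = 3647016/5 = 729403.20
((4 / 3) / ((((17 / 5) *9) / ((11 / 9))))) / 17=220 / 70227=0.00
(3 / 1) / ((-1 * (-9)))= 1 / 3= 0.33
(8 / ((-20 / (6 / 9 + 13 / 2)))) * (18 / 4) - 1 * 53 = -659 / 10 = -65.90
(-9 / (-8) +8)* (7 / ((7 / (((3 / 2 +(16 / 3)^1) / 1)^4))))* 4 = 206280553 / 2592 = 79583.55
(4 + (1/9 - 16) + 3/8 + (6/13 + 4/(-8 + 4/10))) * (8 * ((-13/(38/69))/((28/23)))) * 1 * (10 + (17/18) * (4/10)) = 10173971869/545832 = 18639.38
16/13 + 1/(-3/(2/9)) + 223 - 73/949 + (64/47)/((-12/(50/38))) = 70189436/313443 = 223.93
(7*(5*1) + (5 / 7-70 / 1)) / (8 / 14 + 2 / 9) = -216 / 5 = -43.20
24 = 24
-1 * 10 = -10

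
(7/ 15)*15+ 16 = 23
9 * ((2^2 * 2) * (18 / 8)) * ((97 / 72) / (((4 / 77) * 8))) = 67221 / 128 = 525.16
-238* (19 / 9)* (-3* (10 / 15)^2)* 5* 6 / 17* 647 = 6884080 / 9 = 764897.78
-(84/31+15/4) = -801/124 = -6.46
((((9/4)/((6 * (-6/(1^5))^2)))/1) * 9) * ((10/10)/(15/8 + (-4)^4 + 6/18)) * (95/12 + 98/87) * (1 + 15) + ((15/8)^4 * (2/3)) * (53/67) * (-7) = -1123820244369/24659499008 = -45.57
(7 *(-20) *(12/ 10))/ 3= -56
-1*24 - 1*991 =-1015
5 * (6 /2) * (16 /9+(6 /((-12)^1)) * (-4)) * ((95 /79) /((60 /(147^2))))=3877615 /158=24541.87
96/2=48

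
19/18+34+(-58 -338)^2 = 2823319/18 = 156851.06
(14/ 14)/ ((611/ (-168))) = -168/ 611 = -0.27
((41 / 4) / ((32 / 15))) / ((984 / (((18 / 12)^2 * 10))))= 225 / 2048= 0.11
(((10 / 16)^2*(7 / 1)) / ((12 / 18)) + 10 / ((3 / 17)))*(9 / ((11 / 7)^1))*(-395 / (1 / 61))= -11807393325 / 1408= -8385932.76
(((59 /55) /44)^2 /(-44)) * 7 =-24367 /257681600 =-0.00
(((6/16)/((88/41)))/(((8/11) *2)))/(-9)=-0.01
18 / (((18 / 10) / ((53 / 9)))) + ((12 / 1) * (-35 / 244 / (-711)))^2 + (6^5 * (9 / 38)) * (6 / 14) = 7859155204813 / 9265881639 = 848.18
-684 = -684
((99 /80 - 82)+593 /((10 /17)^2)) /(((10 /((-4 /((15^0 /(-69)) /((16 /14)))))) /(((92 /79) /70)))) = 2073266322 /2419375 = 856.94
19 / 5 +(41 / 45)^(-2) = 5.00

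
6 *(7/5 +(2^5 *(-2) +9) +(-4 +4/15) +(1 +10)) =-278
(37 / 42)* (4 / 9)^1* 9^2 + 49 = 565 / 7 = 80.71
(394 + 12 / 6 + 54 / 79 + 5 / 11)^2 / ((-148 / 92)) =-2739368603687 / 27940957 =-98041.33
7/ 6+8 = 55/ 6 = 9.17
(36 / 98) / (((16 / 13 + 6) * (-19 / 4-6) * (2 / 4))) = -936 / 99029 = -0.01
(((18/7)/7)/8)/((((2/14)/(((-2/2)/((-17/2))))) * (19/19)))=9/238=0.04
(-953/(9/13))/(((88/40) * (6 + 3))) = -69.52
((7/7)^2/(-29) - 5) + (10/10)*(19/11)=-1055/319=-3.31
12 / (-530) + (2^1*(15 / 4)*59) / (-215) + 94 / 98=-1252499 / 1116710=-1.12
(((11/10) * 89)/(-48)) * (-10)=979/48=20.40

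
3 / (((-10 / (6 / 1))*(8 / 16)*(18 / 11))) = -11 / 5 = -2.20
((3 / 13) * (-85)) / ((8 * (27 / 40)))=-3.63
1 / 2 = 0.50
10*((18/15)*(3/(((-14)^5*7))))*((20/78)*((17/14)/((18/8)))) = -85/64236354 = -0.00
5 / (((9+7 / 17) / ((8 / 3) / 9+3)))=1513 / 864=1.75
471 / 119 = 3.96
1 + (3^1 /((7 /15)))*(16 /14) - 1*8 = 0.35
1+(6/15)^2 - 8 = -171/25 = -6.84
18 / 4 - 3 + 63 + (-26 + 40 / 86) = 3351 / 86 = 38.97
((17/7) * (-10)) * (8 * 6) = -8160/7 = -1165.71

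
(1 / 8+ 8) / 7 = 1.16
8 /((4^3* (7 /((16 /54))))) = 1 /189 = 0.01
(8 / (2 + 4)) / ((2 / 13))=26 / 3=8.67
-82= -82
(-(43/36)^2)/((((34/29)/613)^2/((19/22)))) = -11102159361499/32959872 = -336838.67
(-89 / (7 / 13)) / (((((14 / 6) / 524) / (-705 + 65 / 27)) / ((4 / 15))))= 6954439.28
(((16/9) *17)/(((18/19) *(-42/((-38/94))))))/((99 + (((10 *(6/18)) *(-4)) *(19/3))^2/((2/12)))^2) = 0.00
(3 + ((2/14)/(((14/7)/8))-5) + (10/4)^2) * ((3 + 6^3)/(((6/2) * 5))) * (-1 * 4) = -281.57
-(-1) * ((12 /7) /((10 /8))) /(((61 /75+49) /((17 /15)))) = 102 /3269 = 0.03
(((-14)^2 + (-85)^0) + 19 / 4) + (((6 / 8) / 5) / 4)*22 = 8103 / 40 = 202.58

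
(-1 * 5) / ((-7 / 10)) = 50 / 7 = 7.14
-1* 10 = -10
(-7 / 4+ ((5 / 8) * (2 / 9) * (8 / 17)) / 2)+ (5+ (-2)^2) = 4457 / 612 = 7.28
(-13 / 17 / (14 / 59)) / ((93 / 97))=-74399 / 22134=-3.36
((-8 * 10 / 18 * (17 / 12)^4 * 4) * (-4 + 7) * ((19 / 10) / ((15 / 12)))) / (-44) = 1586899 / 213840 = 7.42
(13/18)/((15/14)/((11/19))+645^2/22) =1001/26212140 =0.00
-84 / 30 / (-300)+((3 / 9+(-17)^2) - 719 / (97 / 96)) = -422.24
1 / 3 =0.33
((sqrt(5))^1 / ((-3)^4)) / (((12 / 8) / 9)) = 2 *sqrt(5) / 27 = 0.17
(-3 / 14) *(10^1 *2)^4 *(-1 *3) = 102857.14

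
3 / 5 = 0.60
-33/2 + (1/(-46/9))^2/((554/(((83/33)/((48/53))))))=-16.50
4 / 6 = 2 / 3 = 0.67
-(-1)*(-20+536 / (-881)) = -18156 / 881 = -20.61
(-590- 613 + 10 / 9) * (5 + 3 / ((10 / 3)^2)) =-5700559 / 900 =-6333.95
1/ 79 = 0.01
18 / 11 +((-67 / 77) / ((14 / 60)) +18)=8574 / 539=15.91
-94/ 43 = -2.19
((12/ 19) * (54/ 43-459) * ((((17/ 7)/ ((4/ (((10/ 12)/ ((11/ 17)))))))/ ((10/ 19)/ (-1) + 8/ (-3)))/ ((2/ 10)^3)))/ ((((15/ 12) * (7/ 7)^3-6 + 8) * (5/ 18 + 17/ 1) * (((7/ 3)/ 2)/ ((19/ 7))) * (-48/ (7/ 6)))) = -8.91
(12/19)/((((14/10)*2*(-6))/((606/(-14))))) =1515/931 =1.63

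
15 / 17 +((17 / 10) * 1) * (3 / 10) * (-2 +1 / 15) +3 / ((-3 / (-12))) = 101119 / 8500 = 11.90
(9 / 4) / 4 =9 / 16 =0.56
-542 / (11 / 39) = -1921.64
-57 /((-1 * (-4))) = -57 /4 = -14.25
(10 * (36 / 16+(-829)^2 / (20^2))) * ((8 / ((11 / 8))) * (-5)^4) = 688141000 / 11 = 62558272.73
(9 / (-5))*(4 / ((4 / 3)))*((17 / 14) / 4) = -459 / 280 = -1.64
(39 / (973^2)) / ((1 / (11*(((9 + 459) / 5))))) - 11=-51869323 / 4733645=-10.96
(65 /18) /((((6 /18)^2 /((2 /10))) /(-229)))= -2977 /2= -1488.50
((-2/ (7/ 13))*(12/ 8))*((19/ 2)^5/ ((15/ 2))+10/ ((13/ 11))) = -4602241/ 80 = -57528.01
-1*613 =-613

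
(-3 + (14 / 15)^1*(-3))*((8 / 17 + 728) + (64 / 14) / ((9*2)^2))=-203634056 / 48195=-4225.21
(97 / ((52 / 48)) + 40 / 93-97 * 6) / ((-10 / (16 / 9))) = 4758928 / 54405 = 87.47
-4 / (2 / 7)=-14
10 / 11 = 0.91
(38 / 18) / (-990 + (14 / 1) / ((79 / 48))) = -1501 / 697842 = -0.00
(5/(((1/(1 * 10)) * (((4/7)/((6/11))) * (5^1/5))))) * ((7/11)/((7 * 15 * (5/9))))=63/121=0.52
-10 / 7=-1.43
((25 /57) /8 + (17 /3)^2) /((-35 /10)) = -44003 /4788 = -9.19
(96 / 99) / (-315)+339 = 3523873 / 10395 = 339.00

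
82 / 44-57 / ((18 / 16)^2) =-43.17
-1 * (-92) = 92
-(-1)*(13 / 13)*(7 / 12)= 7 / 12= 0.58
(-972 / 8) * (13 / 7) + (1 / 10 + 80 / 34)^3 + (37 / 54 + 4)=-191467079243 / 928557000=-206.20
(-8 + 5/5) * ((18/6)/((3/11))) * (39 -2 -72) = 2695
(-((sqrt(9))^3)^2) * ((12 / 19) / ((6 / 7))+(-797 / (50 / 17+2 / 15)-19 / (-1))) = 2600681985 / 14896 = 174589.28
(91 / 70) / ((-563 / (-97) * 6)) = 0.04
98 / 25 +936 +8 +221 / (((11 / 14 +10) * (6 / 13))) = 11237969 / 11325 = 992.32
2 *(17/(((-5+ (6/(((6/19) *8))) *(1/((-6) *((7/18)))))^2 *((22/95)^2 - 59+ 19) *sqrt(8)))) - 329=-329 - 60142600 *sqrt(2)/10235860401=-329.01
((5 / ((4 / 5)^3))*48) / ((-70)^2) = 75 / 784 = 0.10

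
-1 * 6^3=-216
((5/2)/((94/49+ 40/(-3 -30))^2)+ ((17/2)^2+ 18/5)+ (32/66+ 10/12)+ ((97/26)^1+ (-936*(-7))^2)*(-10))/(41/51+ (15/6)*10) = -16636502.09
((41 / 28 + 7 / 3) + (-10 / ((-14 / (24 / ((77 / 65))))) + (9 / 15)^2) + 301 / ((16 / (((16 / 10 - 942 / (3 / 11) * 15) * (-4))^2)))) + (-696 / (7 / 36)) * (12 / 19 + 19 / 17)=42196788086156642797 / 52229100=807917197235.96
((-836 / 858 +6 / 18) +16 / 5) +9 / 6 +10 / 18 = 5399 / 1170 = 4.61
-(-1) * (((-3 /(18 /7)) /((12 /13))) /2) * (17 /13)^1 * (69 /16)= -2737 /768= -3.56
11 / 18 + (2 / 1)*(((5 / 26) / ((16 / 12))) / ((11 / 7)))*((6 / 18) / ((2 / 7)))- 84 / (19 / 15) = -12811517 / 195624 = -65.49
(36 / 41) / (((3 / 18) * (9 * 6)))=4 / 41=0.10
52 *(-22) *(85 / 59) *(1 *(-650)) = 63206000 / 59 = 1071288.14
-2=-2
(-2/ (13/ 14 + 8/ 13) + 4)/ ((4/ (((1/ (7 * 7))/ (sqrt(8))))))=95 * sqrt(2)/ 27538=0.00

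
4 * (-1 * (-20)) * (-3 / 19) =-240 / 19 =-12.63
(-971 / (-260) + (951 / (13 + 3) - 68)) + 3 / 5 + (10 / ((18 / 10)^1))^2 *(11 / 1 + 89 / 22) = 426382273 / 926640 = 460.14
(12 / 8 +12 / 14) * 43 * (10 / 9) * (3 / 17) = 2365 / 119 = 19.87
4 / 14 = 2 / 7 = 0.29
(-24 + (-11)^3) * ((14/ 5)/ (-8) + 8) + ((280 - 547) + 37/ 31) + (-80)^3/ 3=-67442939/ 372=-181298.22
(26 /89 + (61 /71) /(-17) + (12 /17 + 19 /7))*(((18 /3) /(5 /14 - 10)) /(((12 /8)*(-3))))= 22028032 /43506315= 0.51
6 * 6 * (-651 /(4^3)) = -5859 /16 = -366.19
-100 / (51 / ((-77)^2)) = -592900 / 51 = -11625.49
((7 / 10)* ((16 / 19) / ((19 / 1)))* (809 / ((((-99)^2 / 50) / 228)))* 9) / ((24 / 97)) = 21972440 / 20691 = 1061.93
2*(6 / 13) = 0.92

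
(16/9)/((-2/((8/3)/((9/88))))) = -5632/243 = -23.18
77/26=2.96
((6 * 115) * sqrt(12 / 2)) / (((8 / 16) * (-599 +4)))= -276 * sqrt(6) / 119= -5.68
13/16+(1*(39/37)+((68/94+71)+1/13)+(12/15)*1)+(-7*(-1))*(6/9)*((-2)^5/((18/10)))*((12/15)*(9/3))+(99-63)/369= -83117295473/667358640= -124.55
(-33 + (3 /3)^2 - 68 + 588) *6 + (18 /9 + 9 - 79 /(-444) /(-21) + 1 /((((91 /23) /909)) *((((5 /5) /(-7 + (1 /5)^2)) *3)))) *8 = -945587534 /757575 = -1248.18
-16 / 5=-3.20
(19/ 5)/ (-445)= -19/ 2225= -0.01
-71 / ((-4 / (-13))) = -923 / 4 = -230.75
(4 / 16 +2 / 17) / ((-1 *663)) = -25 / 45084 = -0.00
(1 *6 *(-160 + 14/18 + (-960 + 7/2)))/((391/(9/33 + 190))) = -1827553/561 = -3257.67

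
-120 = -120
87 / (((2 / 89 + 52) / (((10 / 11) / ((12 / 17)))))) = 43877 / 20372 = 2.15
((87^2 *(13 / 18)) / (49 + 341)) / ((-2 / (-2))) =841 / 60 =14.02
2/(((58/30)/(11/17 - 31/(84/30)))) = -37215/3451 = -10.78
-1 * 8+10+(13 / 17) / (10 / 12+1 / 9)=812 / 289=2.81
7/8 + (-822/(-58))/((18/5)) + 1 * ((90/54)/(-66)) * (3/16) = 147211/30624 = 4.81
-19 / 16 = -1.19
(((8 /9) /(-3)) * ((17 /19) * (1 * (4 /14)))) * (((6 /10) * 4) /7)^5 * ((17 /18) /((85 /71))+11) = -147759104 /34927046875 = -0.00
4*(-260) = -1040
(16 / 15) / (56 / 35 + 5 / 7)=112 / 243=0.46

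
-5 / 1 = -5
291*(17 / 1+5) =6402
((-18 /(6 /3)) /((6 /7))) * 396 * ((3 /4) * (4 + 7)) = -34303.50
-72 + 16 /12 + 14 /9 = -622 /9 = -69.11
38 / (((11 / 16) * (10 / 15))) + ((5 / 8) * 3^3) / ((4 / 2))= 16077 / 176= 91.35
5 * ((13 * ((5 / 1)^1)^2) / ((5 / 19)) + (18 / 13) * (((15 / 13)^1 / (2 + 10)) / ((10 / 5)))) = 4174525 / 676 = 6175.33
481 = 481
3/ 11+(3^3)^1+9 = 399/ 11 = 36.27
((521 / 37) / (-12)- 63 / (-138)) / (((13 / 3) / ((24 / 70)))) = -21963 / 387205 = -0.06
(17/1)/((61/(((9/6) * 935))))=47685/122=390.86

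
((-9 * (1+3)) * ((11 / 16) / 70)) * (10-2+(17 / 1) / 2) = -3267 / 560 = -5.83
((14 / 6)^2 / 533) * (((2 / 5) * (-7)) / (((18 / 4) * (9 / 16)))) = -21952 / 1942785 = -0.01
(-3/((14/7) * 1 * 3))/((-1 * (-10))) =-1/20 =-0.05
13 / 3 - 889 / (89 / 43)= -113524 / 267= -425.18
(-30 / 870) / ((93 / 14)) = -14 / 2697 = -0.01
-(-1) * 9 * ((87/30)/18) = 29/20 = 1.45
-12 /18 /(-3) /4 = 1 /18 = 0.06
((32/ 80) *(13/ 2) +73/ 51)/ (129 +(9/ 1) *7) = 257/ 12240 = 0.02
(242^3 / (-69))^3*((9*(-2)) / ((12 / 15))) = 7116694161270056295680 / 36501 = 194972580512042308.31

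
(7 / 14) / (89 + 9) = 1 / 196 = 0.01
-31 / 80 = -0.39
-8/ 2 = -4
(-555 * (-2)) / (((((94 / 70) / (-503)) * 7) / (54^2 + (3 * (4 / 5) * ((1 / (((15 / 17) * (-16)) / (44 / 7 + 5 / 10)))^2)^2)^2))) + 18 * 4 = -391824143693542038482801155475 / 2262238034917041635328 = -173201996.27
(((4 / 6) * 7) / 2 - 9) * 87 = -580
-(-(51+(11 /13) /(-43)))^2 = -812136004 /312481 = -2598.99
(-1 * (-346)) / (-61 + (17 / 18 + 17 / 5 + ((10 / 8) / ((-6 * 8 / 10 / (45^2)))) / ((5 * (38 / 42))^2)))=-179864640 / 42847199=-4.20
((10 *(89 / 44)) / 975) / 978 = 89 / 4195620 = 0.00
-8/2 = -4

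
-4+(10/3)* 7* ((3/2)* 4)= 136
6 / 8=3 / 4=0.75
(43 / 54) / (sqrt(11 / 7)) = 0.64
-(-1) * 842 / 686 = 421 / 343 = 1.23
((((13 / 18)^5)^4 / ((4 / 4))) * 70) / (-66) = -665173732120827980358035 / 420691795141070579756433408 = -0.00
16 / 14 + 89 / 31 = 871 / 217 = 4.01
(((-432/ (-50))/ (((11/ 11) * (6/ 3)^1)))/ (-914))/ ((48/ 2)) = -9/ 45700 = -0.00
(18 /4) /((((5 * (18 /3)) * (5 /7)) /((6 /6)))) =21 /100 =0.21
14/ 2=7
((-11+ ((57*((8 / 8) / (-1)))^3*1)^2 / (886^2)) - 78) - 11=34217947649 / 784996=43589.96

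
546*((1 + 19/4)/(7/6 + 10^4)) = 819/2609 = 0.31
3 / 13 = 0.23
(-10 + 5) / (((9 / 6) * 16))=-5 / 24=-0.21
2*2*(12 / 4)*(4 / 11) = 4.36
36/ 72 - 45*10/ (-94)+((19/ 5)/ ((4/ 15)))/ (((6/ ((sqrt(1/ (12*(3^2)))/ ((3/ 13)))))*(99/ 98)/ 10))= 497/ 94+60515*sqrt(3)/ 10692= 15.09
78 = 78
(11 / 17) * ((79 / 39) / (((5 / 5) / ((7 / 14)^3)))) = 869 / 5304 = 0.16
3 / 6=1 / 2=0.50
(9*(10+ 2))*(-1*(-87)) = 9396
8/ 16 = 0.50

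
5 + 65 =70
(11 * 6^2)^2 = 156816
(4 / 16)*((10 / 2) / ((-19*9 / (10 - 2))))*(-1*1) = 10 / 171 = 0.06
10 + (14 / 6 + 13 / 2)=113 / 6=18.83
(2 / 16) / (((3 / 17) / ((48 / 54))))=17 / 27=0.63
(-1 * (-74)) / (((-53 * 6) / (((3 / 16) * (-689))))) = 481 / 16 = 30.06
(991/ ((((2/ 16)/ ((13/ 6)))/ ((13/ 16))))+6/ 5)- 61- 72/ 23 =19173241/ 1380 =13893.65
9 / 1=9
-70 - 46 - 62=-178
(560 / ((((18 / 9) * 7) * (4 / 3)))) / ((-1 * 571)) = -30 / 571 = -0.05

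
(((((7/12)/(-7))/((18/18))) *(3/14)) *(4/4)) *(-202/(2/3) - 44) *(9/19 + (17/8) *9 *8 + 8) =266149/266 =1000.56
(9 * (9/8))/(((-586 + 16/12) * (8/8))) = -243/14032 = -0.02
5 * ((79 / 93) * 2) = 790 / 93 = 8.49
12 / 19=0.63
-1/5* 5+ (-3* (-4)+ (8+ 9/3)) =22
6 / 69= 2 / 23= 0.09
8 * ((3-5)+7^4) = 19192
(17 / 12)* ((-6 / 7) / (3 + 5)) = -17 / 112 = -0.15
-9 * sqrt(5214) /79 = -8.23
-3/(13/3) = -9/13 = -0.69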